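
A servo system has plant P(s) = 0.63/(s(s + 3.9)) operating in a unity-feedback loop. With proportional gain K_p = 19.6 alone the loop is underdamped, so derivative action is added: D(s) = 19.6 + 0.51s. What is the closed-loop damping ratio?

Forward path: (19.6 + 0.51s)·0.63/(s(s+3.9)). The closed-loop characteristic equation is s² + (3.9 + 0.63·0.51)s + 0.63·19.6 = 0.
That is s² + 4.221s + 12.35 = 0, so ω_n = 3.514 rad/s and ζ = 4.221/(2·3.514) = 0.6006.

ζ = 0.601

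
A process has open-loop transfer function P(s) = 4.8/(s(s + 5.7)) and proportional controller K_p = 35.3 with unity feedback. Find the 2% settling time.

T_s ≈ 1.4 s

Closed-loop characteristic equation: s² + 5.7s + 169.4 = 0, so ω_n = 13.02 rad/s and ζ = 5.7/(2·13.02) = 0.2189.
2% settling time T_s ≈ 4/(ζω_n) = 4/2.85 = 1.4 s.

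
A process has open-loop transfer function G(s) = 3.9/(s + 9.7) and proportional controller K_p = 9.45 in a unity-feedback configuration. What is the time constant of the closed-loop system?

τ = 0.0215 s

Closed-loop transfer function: T(s) = K_p·G(s)/(1 + K_p·G(s)) = 36.85/(s + 9.7 + 36.85) = 36.85/(s + 46.55).
Time constant τ = 1/46.55 = 0.0215 s.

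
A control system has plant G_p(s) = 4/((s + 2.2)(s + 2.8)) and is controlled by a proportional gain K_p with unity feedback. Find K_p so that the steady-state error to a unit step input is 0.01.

K_p = 152

For a type-0 loop with proportional control, e_ss = 1/(1 + K_p·G_p(0)).
G_p(0) = 0.6494. Require 1/(1 + K_p·0.6494) = 0.01, so 1 + 0.6494·K_p = 100.
K_p = (100 − 1)/0.6494 = 152.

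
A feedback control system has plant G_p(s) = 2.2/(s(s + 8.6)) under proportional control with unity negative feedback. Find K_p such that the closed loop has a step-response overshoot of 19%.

K_p = 38.5

From %OS = 100·exp(−πζ/√(1−ζ²)) = 19%, ζ = −ln(0.19)/√(π²+ln²(0.19)) = 0.4673.
Characteristic equation s² + 8.6s + 2.2K_p = 0 gives ζ = 8.6/(2√(2.2K_p)).
Setting ζ = 0.4673: √(2.2K_p) = 8.6/(2·0.4673) = 9.201, so K_p = 84.66/2.2 = 38.5.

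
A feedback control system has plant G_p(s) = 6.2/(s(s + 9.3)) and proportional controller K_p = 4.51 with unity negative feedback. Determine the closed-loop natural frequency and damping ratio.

ω_n = 5.29 rad/s, ζ = 0.879

The closed-loop denominator is s(s+9.3) + 4.51·6.2 = s² + 9.3s + 27.96.
So ω_n² = 27.96 ⇒ ω_n = 5.288 rad/s, and ζ = 9.3/(2ω_n) = 0.879.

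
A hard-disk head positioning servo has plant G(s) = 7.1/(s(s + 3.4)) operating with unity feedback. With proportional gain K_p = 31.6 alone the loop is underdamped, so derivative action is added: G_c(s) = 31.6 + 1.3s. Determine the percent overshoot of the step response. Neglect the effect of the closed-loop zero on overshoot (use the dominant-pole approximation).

23.2%

Forward path: (31.6 + 1.3s)·7.1/(s(s+3.4)). The closed-loop characteristic equation is s² + (3.4 + 7.1·1.3)s + 7.1·31.6 = 0.
That is s² + 12.63s + 224.4 = 0, so ω_n = 14.98 rad/s and ζ = 12.63/(2·14.98) = 0.4216.
%OS = 100·exp(−πζ/√(1−ζ²)) = 23.2%.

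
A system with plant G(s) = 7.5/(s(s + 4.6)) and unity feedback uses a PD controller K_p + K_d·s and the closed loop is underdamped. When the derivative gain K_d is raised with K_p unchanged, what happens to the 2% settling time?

decrease

Characteristic equation s² + (4.6 + 7.5K_d)s + 7.5K_p = 0: raising K_d increases ζω_n = (4.6+7.5K_d)/2 while the loop stays underdamped, so T_s ≈ 4/(ζω_n) decreases.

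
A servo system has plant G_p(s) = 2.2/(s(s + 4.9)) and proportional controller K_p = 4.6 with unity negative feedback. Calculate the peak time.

From 1 + K_pG_p(s) = 0: s² + 4.9s + 10.12 = 0 ⇒ ω_n = 3.181, ζ = 0.7702.
Damped frequency ω_d = ω_n√(1−ζ²) = 2.029 rad/s, so peak time T_p = π/ω_d = 1.55 s.

T_p = 1.55 s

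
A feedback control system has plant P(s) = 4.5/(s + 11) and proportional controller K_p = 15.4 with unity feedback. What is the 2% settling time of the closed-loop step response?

T_s ≈ 0.0498 s

Closed-loop transfer function: T(s) = K_p·P(s)/(1 + K_p·P(s)) = 69.3/(s + 11 + 69.3) = 69.3/(s + 80.3).
Time constant τ = 1/80.3 = 0.01245 s, so the 2% settling time is about 4τ = 0.0498 s.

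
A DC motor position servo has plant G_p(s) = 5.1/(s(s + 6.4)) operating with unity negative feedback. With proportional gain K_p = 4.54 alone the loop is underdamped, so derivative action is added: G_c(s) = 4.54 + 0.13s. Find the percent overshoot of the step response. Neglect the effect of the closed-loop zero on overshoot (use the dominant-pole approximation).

Forward path: (4.54 + 0.13s)·5.1/(s(s+6.4)). The closed-loop characteristic equation is s² + (6.4 + 5.1·0.13)s + 5.1·4.54 = 0.
That is s² + 7.063s + 23.15 = 0, so ω_n = 4.812 rad/s and ζ = 7.063/(2·4.812) = 0.7339.
%OS = 100·exp(−πζ/√(1−ζ²)) = 3.36%.

3.36%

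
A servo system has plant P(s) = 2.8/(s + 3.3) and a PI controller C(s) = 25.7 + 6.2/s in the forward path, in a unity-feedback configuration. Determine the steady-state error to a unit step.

The open loop C(s)P(s) has a pole at the origin (type 1), so the static position error constant is infinite and e_ss = 1/(1+∞) = 0.

0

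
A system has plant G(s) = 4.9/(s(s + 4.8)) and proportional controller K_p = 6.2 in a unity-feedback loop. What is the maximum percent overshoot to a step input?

From 1 + K_pG(s) = 0: s² + 4.8s + 30.38 = 0 ⇒ ω_n = 5.512, ζ = 0.4354.
%OS = 100·exp(−πζ/√(1−ζ²)) = 100·exp(−π·0.4354/√0.8104) = 21.9%.

21.9%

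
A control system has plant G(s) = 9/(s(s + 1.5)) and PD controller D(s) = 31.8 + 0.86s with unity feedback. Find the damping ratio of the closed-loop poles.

ζ = 0.273

Forward path: (31.8 + 0.86s)·9/(s(s+1.5)). The closed-loop characteristic equation is s² + (1.5 + 9·0.86)s + 9·31.8 = 0.
That is s² + 9.24s + 286.2 = 0, so ω_n = 16.92 rad/s and ζ = 9.24/(2·16.92) = 0.2731.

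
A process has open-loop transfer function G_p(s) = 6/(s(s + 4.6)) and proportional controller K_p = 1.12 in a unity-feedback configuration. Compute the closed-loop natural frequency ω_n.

The closed-loop denominator is s(s+4.6) + 1.12·6 = s² + 4.6s + 6.72.
Matching s² + 2ζω_n s + ω_n²: ω_n = √6.72 = 2.592 rad/s and 2ζω_n = 4.6, so ζ = 4.6/(2·2.592) = 0.887.

ω_n = 2.59 rad/s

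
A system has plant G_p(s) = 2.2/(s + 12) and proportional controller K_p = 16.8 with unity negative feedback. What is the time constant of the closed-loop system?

Closed-loop transfer function: T(s) = K_p·G_p(s)/(1 + K_p·G_p(s)) = 36.96/(s + 12 + 36.96) = 36.96/(s + 48.96).
Time constant τ = 1/48.96 = 0.0204 s.

τ = 0.0204 s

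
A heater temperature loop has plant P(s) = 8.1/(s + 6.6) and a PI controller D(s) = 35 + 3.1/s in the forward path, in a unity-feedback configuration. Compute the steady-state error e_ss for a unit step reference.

The open loop D(s)P(s) has a pole at the origin (type 1), so the static position error constant is infinite and e_ss = 1/(1+∞) = 0.

0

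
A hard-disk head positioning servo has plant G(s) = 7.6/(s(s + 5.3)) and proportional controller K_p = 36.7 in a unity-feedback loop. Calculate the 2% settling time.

T_s ≈ 1.51 s

From 1 + K_pG(s) = 0: s² + 5.3s + 278.9 = 0 ⇒ ω_n = 16.7, ζ = 0.1587.
2% settling time T_s ≈ 4/(ζω_n) = 4/2.65 = 1.51 s.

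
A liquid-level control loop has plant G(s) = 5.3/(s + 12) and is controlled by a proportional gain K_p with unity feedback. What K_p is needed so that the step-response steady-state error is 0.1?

The loop is type 0, so e_ss(step) = 1/(1 + K_pos) with K_pos = K_p·G(0).
G(0) = 0.4417. Require 1/(1 + K_p·0.4417) = 0.1, so 1 + 0.4417·K_p = 10.
K_p = (10 − 1)/0.4417 = 20.4.

K_p = 20.4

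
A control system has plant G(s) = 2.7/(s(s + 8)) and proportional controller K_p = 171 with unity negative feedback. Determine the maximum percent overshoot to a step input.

From 1 + K_pG(s) = 0: s² + 8s + 461.7 = 0 ⇒ ω_n = 21.49, ζ = 0.1862.
%OS = 100·exp(−πζ/√(1−ζ²)) = 100·exp(−π·0.1862/√0.9653) = 55.1%.

55.1%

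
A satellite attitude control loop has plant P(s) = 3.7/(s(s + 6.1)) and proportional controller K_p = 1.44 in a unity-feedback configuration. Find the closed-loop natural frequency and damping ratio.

ω_n = 2.31 rad/s, ζ = 1.32

The closed-loop denominator is s(s+6.1) + 1.44·3.7 = s² + 6.1s + 5.328.
So ω_n² = 5.328 ⇒ ω_n = 2.308 rad/s, and ζ = 6.1/(2ω_n) = 1.32.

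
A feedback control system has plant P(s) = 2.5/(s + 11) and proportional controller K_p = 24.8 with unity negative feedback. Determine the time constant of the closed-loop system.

τ = 0.0137 s

Closed-loop transfer function: T(s) = K_p·P(s)/(1 + K_p·P(s)) = 62/(s + 11 + 62) = 62/(s + 73).
Time constant τ = 1/73 = 0.0137 s.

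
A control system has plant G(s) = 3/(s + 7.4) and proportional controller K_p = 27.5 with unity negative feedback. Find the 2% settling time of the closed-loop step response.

T_s ≈ 0.0445 s

Closed-loop transfer function: T(s) = K_p·G(s)/(1 + K_p·G(s)) = 82.5/(s + 7.4 + 82.5) = 82.5/(s + 89.9).
Time constant τ = 1/89.9 = 0.01112 s, so the 2% settling time is about 4τ = 0.0445 s.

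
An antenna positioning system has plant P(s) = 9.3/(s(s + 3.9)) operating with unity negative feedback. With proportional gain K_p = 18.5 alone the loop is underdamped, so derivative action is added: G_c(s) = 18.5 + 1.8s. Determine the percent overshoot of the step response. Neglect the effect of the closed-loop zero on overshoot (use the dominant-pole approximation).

1.82%

Forward path: (18.5 + 1.8s)·9.3/(s(s+3.9)). The closed-loop characteristic equation is s² + (3.9 + 9.3·1.8)s + 9.3·18.5 = 0.
That is s² + 20.64s + 172.1 = 0, so ω_n = 13.12 rad/s and ζ = 20.64/(2·13.12) = 0.7868.
%OS = 100·exp(−πζ/√(1−ζ²)) = 1.82%.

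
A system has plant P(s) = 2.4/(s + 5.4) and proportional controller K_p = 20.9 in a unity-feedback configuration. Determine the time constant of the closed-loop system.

τ = 0.018 s

Closed-loop transfer function: T(s) = K_p·P(s)/(1 + K_p·P(s)) = 50.16/(s + 5.4 + 50.16) = 50.16/(s + 55.56).
Time constant τ = 1/55.56 = 0.018 s.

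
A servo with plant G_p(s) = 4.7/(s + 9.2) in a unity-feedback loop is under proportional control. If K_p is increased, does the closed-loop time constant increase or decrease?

Closed-loop pole is at s = −(9.2+K_p·4.7); larger K_p moves it further left, so τ = 1/(9.2+K_p·4.7) decreases.

decrease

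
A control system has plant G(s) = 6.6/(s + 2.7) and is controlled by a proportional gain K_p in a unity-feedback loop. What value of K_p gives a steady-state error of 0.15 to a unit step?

For a type-0 loop with proportional control, e_ss = 1/(1 + K_p·G(0)).
G(0) = 2.444. Require 1/(1 + K_p·2.444) = 0.15, so 1 + 2.444·K_p = 6.667.
K_p = (6.667 − 1)/2.444 = 2.32.

K_p = 2.32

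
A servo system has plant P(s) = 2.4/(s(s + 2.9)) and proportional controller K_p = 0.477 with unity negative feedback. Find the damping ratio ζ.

ζ = 1.36

The closed-loop denominator is s(s+2.9) + 0.477·2.4 = s² + 2.9s + 1.145.
Matching s² + 2ζω_n s + ω_n²: ω_n = √1.145 = 1.07 rad/s and 2ζω_n = 2.9, so ζ = 2.9/(2·1.07) = 1.36.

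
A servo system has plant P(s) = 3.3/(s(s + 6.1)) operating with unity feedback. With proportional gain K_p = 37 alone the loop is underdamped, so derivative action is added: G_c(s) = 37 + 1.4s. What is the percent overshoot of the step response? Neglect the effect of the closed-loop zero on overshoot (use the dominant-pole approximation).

17.5%

Forward path: (37 + 1.4s)·3.3/(s(s+6.1)). The closed-loop characteristic equation is s² + (6.1 + 3.3·1.4)s + 3.3·37 = 0.
That is s² + 10.72s + 122.1 = 0, so ω_n = 11.05 rad/s and ζ = 10.72/(2·11.05) = 0.4851.
%OS = 100·exp(−πζ/√(1−ζ²)) = 17.5%.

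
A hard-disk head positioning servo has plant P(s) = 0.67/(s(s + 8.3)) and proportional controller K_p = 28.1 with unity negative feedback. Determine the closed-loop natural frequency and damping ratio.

The closed-loop denominator is s(s+8.3) + 28.1·0.67 = s² + 8.3s + 18.83.
Matching s² + 2ζω_n s + ω_n²: ω_n = √18.83 = 4.339 rad/s and 2ζω_n = 8.3, so ζ = 8.3/(2·4.339) = 0.956.

ω_n = 4.34 rad/s, ζ = 0.956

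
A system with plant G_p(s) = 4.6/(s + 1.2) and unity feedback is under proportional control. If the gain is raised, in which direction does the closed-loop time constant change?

Closed-loop pole is at s = −(1.2+K_p·4.6); larger K_p moves it further left, so τ = 1/(1.2+K_p·4.6) decreases.

decrease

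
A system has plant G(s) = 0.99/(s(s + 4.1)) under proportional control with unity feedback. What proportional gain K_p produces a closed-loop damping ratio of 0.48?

K_p = 18.4

Closed-loop characteristic equation: s² + 4.1s + K_p·0.99 = 0.
So ω_n = √(0.99K_p) and 2ζω_n = 4.1, giving ζ = 4.1/(2√(0.99K_p)).
Setting ζ = 0.48: √(0.99K_p) = 4.1/(2·0.48) = 4.271, so K_p = 18.24/0.99 = 18.4.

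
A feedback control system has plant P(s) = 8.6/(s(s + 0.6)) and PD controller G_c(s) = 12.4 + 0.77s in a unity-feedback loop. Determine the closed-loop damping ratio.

ζ = 0.35

Forward path: (12.4 + 0.77s)·8.6/(s(s+0.6)). The closed-loop characteristic equation is s² + (0.6 + 8.6·0.77)s + 8.6·12.4 = 0.
That is s² + 7.222s + 106.6 = 0, so ω_n = 10.33 rad/s and ζ = 7.222/(2·10.33) = 0.3497.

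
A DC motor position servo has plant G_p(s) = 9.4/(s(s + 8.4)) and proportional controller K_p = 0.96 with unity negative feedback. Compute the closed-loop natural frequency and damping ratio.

With unity feedback the closed-loop characteristic equation is s² + 8.4s + 0.96·9.4 = s² + 8.4s + 9.024 = 0.
Matching s² + 2ζω_n s + ω_n²: ω_n = √9.024 = 3.004 rad/s and 2ζω_n = 8.4, so ζ = 8.4/(2·3.004) = 1.4.

ω_n = 3 rad/s, ζ = 1.4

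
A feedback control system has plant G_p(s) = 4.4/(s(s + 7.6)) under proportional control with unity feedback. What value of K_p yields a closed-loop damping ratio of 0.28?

K_p = 41.9

Closed-loop characteristic equation: s² + 7.6s + K_p·4.4 = 0.
So ω_n = √(4.4K_p) and 2ζω_n = 7.6, giving ζ = 7.6/(2√(4.4K_p)).
Setting ζ = 0.28: √(4.4K_p) = 7.6/(2·0.28) = 13.57, so K_p = 184.2/4.4 = 41.9.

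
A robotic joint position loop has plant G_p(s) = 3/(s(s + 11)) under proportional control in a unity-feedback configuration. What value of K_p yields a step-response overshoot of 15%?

K_p = 37.7

From %OS = 100·exp(−πζ/√(1−ζ²)) = 15%, ζ = −ln(0.15)/√(π²+ln²(0.15)) = 0.5169.
Characteristic equation s² + 11s + 3K_p = 0 gives ζ = 11/(2√(3K_p)).
Setting ζ = 0.5169: √(3K_p) = 11/(2·0.5169) = 10.64, so K_p = 113.2/3 = 37.7.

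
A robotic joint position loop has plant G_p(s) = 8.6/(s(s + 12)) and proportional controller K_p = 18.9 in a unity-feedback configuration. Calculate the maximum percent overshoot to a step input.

Closed-loop characteristic equation: s² + 12s + 162.5 = 0, so ω_n = 12.75 rad/s and ζ = 12/(2·12.75) = 0.4706.
%OS = 100·exp(−πζ/√(1−ζ²)) = 100·exp(−π·0.4706/√0.7785) = 18.7%.

18.7%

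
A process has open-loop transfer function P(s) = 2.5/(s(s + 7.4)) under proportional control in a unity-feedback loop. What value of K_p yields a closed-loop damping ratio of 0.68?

Closed-loop characteristic equation: s² + 7.4s + K_p·2.5 = 0.
So ω_n = √(2.5K_p) and 2ζω_n = 7.4, giving ζ = 7.4/(2√(2.5K_p)).
Setting ζ = 0.68: √(2.5K_p) = 7.4/(2·0.68) = 5.441, so K_p = 29.61/2.5 = 11.8.

K_p = 11.8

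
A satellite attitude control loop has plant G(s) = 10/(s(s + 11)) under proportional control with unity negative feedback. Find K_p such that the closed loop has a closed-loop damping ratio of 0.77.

Closed-loop characteristic equation: s² + 11s + K_p·10 = 0.
So ω_n = √(10K_p) and 2ζω_n = 11, giving ζ = 11/(2√(10K_p)).
Setting ζ = 0.77: √(10K_p) = 11/(2·0.77) = 7.143, so K_p = 51.02/10 = 5.1.

K_p = 5.1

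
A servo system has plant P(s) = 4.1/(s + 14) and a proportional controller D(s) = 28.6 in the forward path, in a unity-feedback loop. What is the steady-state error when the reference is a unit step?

0.107

The loop is type 0. Static position error constant K_pos = D(0)·P(0) = 28.6·0.2929 = 8.376.
Steady-state error to a unit step: e_ss = 1/(1+K_pos) = 1/9.376 = 0.107.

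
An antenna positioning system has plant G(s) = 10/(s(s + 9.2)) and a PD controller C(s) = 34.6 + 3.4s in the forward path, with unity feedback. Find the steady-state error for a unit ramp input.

0.0266

The loop has one pole at the origin (type 1). Velocity error constant K_v = lim_{s→0} s·C(s)G(s) = 34.6·10/9.2 = 37.61.
Steady-state error to a unit ramp: e_ss = 1/K_v = 0.0266.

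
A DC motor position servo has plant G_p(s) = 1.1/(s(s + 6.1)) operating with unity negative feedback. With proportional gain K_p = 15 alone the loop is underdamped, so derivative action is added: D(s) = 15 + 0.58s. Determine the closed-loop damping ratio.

Forward path: (15 + 0.58s)·1.1/(s(s+6.1)). The closed-loop characteristic equation is s² + (6.1 + 1.1·0.58)s + 1.1·15 = 0.
That is s² + 6.738s + 16.5 = 0, so ω_n = 4.062 rad/s and ζ = 6.738/(2·4.062) = 0.8294.

ζ = 0.829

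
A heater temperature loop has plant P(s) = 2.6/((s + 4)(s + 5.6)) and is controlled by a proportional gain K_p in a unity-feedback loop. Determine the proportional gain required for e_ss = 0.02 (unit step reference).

Steady-state error for a unit step on this type-0 loop is 1/(1 + K_p·P(0)).
P(0) = 0.1161. Require 1/(1 + K_p·0.1161) = 0.02, so 1 + 0.1161·K_p = 50.
K_p = (50 − 1)/0.1161 = 422.

K_p = 422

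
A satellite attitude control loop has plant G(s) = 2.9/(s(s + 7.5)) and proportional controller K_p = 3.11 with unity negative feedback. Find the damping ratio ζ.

The closed-loop denominator is s(s+7.5) + 3.11·2.9 = s² + 7.5s + 9.019.
So ω_n² = 9.019 ⇒ ω_n = 3.003 rad/s, and ζ = 7.5/(2ω_n) = 1.25.

ζ = 1.25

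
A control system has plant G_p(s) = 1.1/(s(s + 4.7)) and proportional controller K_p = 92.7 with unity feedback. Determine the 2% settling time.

From 1 + K_pG_p(s) = 0: s² + 4.7s + 102 = 0 ⇒ ω_n = 10.1, ζ = 0.2327.
2% settling time T_s ≈ 4/(ζω_n) = 4/2.35 = 1.7 s.

T_s ≈ 1.7 s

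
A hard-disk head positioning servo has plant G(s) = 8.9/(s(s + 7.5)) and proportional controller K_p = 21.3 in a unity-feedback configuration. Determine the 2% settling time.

From 1 + K_pG(s) = 0: s² + 7.5s + 189.6 = 0 ⇒ ω_n = 13.77, ζ = 0.2724.
2% settling time T_s ≈ 4/(ζω_n) = 4/3.75 = 1.07 s.

T_s ≈ 1.07 s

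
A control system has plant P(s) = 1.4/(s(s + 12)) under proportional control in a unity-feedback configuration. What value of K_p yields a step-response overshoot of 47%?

From %OS = 100·exp(−πζ/√(1−ζ²)) = 47%, ζ = −ln(0.47)/√(π²+ln²(0.47)) = 0.2337.
Characteristic equation s² + 12s + 1.4K_p = 0 gives ζ = 12/(2√(1.4K_p)).
Setting ζ = 0.2337: √(1.4K_p) = 12/(2·0.2337) = 25.68, so K_p = 659.3/1.4 = 471.

K_p = 471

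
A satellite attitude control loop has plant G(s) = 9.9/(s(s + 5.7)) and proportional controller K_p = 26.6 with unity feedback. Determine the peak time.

From 1 + K_pG(s) = 0: s² + 5.7s + 263.3 = 0 ⇒ ω_n = 16.23, ζ = 0.1756.
Damped frequency ω_d = ω_n√(1−ζ²) = 15.98 rad/s, so peak time T_p = π/ω_d = 0.197 s.

T_p = 0.197 s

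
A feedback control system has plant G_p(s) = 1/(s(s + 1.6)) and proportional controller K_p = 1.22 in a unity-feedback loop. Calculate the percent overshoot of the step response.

3.69%

Closed-loop characteristic equation: s² + 1.6s + 1.22 = 0, so ω_n = 1.105 rad/s and ζ = 1.6/(2·1.105) = 0.7243.
%OS = 100·exp(−πζ/√(1−ζ²)) = 100·exp(−π·0.7243/√0.4754) = 3.69%.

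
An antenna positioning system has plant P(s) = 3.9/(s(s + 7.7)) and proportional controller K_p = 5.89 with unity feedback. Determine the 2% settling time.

T_s ≈ 1.04 s

The closed-loop denominator s² + 7.7s + 22.97 gives ω_n = √22.97 = 4.793 and ζ = 7.7/(2ω_n) = 0.8033.
2% settling time T_s ≈ 4/(ζω_n) = 4/3.85 = 1.04 s.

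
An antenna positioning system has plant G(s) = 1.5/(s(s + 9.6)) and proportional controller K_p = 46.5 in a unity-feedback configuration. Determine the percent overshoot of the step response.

11%

From 1 + K_pG(s) = 0: s² + 9.6s + 69.75 = 0 ⇒ ω_n = 8.352, ζ = 0.5747.
%OS = 100·exp(−πζ/√(1−ζ²)) = 100·exp(−π·0.5747/√0.6697) = 11%.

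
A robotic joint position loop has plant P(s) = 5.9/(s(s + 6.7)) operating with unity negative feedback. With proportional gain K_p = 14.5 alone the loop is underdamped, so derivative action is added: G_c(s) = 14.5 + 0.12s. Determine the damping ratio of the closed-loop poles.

ζ = 0.4

Forward path: (14.5 + 0.12s)·5.9/(s(s+6.7)). The closed-loop characteristic equation is s² + (6.7 + 5.9·0.12)s + 5.9·14.5 = 0.
That is s² + 7.408s + 85.55 = 0, so ω_n = 9.249 rad/s and ζ = 7.408/(2·9.249) = 0.4005.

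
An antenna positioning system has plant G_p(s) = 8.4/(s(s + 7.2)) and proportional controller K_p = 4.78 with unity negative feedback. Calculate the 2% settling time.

The closed-loop denominator s² + 7.2s + 40.15 gives ω_n = √40.15 = 6.337 and ζ = 7.2/(2ω_n) = 0.5681.
2% settling time T_s ≈ 4/(ζω_n) = 4/3.6 = 1.11 s.

T_s ≈ 1.11 s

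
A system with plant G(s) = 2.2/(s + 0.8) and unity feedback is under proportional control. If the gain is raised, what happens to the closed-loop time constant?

The closed-loop bandwidth 0.8+K_p·2.2 grows with K_p, so τ shrinks.

decrease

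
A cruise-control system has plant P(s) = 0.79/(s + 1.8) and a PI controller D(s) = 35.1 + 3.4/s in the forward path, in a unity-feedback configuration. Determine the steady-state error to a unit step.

The open loop D(s)P(s) has a pole at the origin (type 1), so the static position error constant is infinite and e_ss = 1/(1+∞) = 0.

0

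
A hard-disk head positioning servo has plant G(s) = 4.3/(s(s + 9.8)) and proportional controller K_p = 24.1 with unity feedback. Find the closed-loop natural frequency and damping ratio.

ω_n = 10.2 rad/s, ζ = 0.481

With unity feedback the closed-loop characteristic equation is s² + 9.8s + 24.1·4.3 = s² + 9.8s + 103.6 = 0.
Matching s² + 2ζω_n s + ω_n²: ω_n = √103.6 = 10.18 rad/s and 2ζω_n = 9.8, so ζ = 9.8/(2·10.18) = 0.481.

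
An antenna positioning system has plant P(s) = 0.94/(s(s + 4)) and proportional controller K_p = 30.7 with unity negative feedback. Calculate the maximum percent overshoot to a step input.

From 1 + K_pP(s) = 0: s² + 4s + 28.86 = 0 ⇒ ω_n = 5.372, ζ = 0.3723.
%OS = 100·exp(−πζ/√(1−ζ²)) = 100·exp(−π·0.3723/√0.8614) = 28.4%.

28.4%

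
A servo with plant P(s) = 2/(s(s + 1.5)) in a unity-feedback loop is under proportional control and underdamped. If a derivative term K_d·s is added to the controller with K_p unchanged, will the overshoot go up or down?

decrease

With PD the characteristic equation becomes s² + (a + K·K_d)s + K·K_p = 0; the damping term grows, ζ rises, overshoot falls.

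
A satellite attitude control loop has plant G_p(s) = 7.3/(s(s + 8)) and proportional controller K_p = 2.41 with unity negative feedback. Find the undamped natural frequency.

1 + K_p·G_p(s) = 0 gives s² + 8s + 17.59 = 0.
So ω_n² = 17.59 ⇒ ω_n = 4.194 rad/s, and ζ = 8/(2ω_n) = 0.954.

ω_n = 4.19 rad/s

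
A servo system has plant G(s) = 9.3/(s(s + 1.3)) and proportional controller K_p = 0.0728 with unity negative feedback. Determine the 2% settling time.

From 1 + K_pG(s) = 0: s² + 1.3s + 0.677 = 0 ⇒ ω_n = 0.8228, ζ = 0.79.
2% settling time T_s ≈ 4/(ζω_n) = 4/0.65 = 6.15 s.

T_s ≈ 6.15 s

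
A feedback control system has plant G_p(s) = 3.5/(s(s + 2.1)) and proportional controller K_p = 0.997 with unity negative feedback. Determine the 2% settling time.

T_s ≈ 3.81 s

From 1 + K_pG_p(s) = 0: s² + 2.1s + 3.49 = 0 ⇒ ω_n = 1.868, ζ = 0.5621.
2% settling time T_s ≈ 4/(ζω_n) = 4/1.05 = 3.81 s.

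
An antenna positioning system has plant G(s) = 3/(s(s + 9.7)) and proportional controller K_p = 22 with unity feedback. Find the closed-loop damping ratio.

With unity feedback the closed-loop characteristic equation is s² + 9.7s + 22·3 = s² + 9.7s + 66 = 0.
So ω_n² = 66 ⇒ ω_n = 8.124 rad/s, and ζ = 9.7/(2ω_n) = 0.597.

ζ = 0.597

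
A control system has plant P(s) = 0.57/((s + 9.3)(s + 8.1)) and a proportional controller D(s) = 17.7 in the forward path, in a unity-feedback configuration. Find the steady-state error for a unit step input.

The loop is type 0. Static position error constant K_pos = D(0)·P(0) = 17.7·0.007567 = 0.1339.
Steady-state error to a unit step: e_ss = 1/(1+K_pos) = 1/1.134 = 0.882.

0.882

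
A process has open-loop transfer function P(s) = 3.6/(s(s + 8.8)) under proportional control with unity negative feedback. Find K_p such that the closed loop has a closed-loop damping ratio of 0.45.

Closed-loop characteristic equation: s² + 8.8s + K_p·3.6 = 0.
So ω_n = √(3.6K_p) and 2ζω_n = 8.8, giving ζ = 8.8/(2√(3.6K_p)).
Setting ζ = 0.45: √(3.6K_p) = 8.8/(2·0.45) = 9.778, so K_p = 95.6/3.6 = 26.6.

K_p = 26.6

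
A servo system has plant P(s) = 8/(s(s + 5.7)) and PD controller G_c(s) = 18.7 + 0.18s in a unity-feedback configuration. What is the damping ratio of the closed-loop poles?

ζ = 0.292

Forward path: (18.7 + 0.18s)·8/(s(s+5.7)). The closed-loop characteristic equation is s² + (5.7 + 8·0.18)s + 8·18.7 = 0.
That is s² + 7.14s + 149.6 = 0, so ω_n = 12.23 rad/s and ζ = 7.14/(2·12.23) = 0.2919.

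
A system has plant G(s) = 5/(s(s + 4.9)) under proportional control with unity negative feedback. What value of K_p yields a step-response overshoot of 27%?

From %OS = 100·exp(−πζ/√(1−ζ²)) = 27%, ζ = −ln(0.27)/√(π²+ln²(0.27)) = 0.3847.
Characteristic equation s² + 4.9s + 5K_p = 0 gives ζ = 4.9/(2√(5K_p)).
Setting ζ = 0.3847: √(5K_p) = 4.9/(2·0.3847) = 6.369, so K_p = 40.56/5 = 8.11.

K_p = 8.11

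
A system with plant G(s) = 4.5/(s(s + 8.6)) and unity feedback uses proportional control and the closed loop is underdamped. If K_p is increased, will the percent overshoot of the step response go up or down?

Characteristic equation s² + 8.6s + K_p·4.5 = 0: raising K_p raises ω_n while 2ζω_n = 8.6 is fixed, so ζ falls and overshoot grows.

increase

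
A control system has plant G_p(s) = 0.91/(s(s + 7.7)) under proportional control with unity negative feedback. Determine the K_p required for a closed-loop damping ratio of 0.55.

Closed-loop characteristic equation: s² + 7.7s + K_p·0.91 = 0.
So ω_n = √(0.91K_p) and 2ζω_n = 7.7, giving ζ = 7.7/(2√(0.91K_p)).
Setting ζ = 0.55: √(0.91K_p) = 7.7/(2·0.55) = 7, so K_p = 49/0.91 = 53.8.

K_p = 53.8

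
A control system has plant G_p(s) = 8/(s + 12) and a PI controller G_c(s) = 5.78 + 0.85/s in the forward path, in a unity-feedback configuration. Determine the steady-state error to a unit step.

The open loop G_c(s)G_p(s) has a pole at the origin (type 1), so the static position error constant is infinite and e_ss = 1/(1+∞) = 0.

0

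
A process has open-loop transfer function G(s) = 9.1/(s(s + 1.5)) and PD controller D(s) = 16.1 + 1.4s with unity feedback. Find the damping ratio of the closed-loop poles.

ζ = 0.588

Forward path: (16.1 + 1.4s)·9.1/(s(s+1.5)). The closed-loop characteristic equation is s² + (1.5 + 9.1·1.4)s + 9.1·16.1 = 0.
That is s² + 14.24s + 146.5 = 0, so ω_n = 12.1 rad/s and ζ = 14.24/(2·12.1) = 0.5882.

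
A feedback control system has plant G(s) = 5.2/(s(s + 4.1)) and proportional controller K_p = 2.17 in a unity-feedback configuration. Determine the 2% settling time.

T_s ≈ 1.95 s

The closed-loop denominator s² + 4.1s + 11.28 gives ω_n = √11.28 = 3.359 and ζ = 4.1/(2ω_n) = 0.6103.
2% settling time T_s ≈ 4/(ζω_n) = 4/2.05 = 1.95 s.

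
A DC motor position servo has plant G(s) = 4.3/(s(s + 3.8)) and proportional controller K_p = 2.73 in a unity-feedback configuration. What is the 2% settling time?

T_s ≈ 2.11 s

The closed-loop denominator s² + 3.8s + 11.74 gives ω_n = √11.74 = 3.426 and ζ = 3.8/(2ω_n) = 0.5545.
2% settling time T_s ≈ 4/(ζω_n) = 4/1.9 = 2.11 s.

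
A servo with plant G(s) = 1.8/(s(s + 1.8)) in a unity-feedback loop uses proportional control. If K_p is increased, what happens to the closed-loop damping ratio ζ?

ζ = 1.8/(2√(1.8K_p)); increasing K_p raises the denominator, so ζ falls.

decrease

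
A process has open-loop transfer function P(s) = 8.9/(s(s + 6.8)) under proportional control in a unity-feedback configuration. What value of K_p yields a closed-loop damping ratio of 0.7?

Closed-loop characteristic equation: s² + 6.8s + K_p·8.9 = 0.
So ω_n = √(8.9K_p) and 2ζω_n = 6.8, giving ζ = 6.8/(2√(8.9K_p)).
Setting ζ = 0.7: √(8.9K_p) = 6.8/(2·0.7) = 4.857, so K_p = 23.59/8.9 = 2.65.

K_p = 2.65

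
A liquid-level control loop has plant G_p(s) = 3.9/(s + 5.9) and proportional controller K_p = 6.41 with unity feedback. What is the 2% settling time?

T_s ≈ 0.129 s

Closed-loop transfer function: T(s) = K_p·G_p(s)/(1 + K_p·G_p(s)) = 25/(s + 5.9 + 25) = 25/(s + 30.9).
Time constant τ = 1/30.9 = 0.03236 s, so the 2% settling time is about 4τ = 0.129 s.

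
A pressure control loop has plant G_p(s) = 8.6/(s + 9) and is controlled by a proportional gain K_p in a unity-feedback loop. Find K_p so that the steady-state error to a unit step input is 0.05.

The loop is type 0, so e_ss(step) = 1/(1 + K_pos) with K_pos = K_p·G_p(0).
G_p(0) = 0.9556. Require 1/(1 + K_p·0.9556) = 0.05, so 1 + 0.9556·K_p = 20.
K_p = (20 − 1)/0.9556 = 19.9.

K_p = 19.9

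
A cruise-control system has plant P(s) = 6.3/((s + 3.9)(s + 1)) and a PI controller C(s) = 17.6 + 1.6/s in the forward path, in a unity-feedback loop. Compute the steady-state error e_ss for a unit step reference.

The open loop C(s)P(s) has a pole at the origin (type 1), so the static position error constant is infinite and e_ss = 1/(1+∞) = 0.

0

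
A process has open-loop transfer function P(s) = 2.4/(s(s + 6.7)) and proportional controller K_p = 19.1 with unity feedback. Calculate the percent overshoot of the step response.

16.7%

Closed-loop characteristic equation: s² + 6.7s + 45.84 = 0, so ω_n = 6.771 rad/s and ζ = 6.7/(2·6.771) = 0.4948.
%OS = 100·exp(−πζ/√(1−ζ²)) = 100·exp(−π·0.4948/√0.7552) = 16.7%.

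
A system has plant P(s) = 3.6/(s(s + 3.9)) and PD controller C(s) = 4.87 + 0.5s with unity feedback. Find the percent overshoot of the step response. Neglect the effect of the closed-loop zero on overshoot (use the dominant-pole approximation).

5.4%

Forward path: (4.87 + 0.5s)·3.6/(s(s+3.9)). The closed-loop characteristic equation is s² + (3.9 + 3.6·0.5)s + 3.6·4.87 = 0.
That is s² + 5.7s + 17.53 = 0, so ω_n = 4.187 rad/s and ζ = 5.7/(2·4.187) = 0.6807.
%OS = 100·exp(−πζ/√(1−ζ²)) = 5.4%.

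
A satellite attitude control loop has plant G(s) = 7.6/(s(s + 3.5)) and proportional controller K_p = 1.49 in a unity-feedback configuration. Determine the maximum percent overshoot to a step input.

Closed-loop characteristic equation: s² + 3.5s + 11.32 = 0, so ω_n = 3.365 rad/s and ζ = 3.5/(2·3.365) = 0.52.
%OS = 100·exp(−πζ/√(1−ζ²)) = 100·exp(−π·0.52/√0.7296) = 14.8%.

14.8%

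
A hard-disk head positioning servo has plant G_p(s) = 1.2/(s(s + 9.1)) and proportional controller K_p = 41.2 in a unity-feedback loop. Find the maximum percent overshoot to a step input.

The closed-loop denominator s² + 9.1s + 49.44 gives ω_n = √49.44 = 7.031 and ζ = 9.1/(2ω_n) = 0.6471.
%OS = 100·exp(−πζ/√(1−ζ²)) = 100·exp(−π·0.6471/√0.5813) = 6.95%.

6.95%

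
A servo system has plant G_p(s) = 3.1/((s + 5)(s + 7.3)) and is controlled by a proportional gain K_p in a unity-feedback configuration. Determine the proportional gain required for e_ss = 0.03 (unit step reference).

K_p = 381

Steady-state error for a unit step on this type-0 loop is 1/(1 + K_p·G_p(0)).
G_p(0) = 0.08493. Require 1/(1 + K_p·0.08493) = 0.03, so 1 + 0.08493·K_p = 33.33.
K_p = (33.33 − 1)/0.08493 = 381.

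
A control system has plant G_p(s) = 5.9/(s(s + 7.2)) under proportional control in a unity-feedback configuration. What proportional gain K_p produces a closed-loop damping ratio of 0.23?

K_p = 41.5

Closed-loop characteristic equation: s² + 7.2s + K_p·5.9 = 0.
So ω_n = √(5.9K_p) and 2ζω_n = 7.2, giving ζ = 7.2/(2√(5.9K_p)).
Setting ζ = 0.23: √(5.9K_p) = 7.2/(2·0.23) = 15.65, so K_p = 245/5.9 = 41.5.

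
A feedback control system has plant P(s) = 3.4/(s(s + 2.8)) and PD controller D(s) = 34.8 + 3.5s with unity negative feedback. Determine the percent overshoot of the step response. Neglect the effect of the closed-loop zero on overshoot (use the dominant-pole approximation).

5.62%

Forward path: (34.8 + 3.5s)·3.4/(s(s+2.8)). The closed-loop characteristic equation is s² + (2.8 + 3.4·3.5)s + 3.4·34.8 = 0.
That is s² + 14.7s + 118.3 = 0, so ω_n = 10.88 rad/s and ζ = 14.7/(2·10.88) = 0.6757.
%OS = 100·exp(−πζ/√(1−ζ²)) = 5.62%.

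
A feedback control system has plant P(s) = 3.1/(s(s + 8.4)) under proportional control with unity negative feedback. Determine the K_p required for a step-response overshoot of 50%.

K_p = 123

From %OS = 100·exp(−πζ/√(1−ζ²)) = 50%, ζ = −ln(0.5)/√(π²+ln²(0.5)) = 0.2155.
Characteristic equation s² + 8.4s + 3.1K_p = 0 gives ζ = 8.4/(2√(3.1K_p)).
Setting ζ = 0.2155: √(3.1K_p) = 8.4/(2·0.2155) = 19.49, so K_p = 380/3.1 = 123.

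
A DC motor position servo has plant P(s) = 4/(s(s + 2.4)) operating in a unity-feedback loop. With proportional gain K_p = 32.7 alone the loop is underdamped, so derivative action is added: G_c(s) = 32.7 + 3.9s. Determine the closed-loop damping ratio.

ζ = 0.787

Forward path: (32.7 + 3.9s)·4/(s(s+2.4)). The closed-loop characteristic equation is s² + (2.4 + 4·3.9)s + 4·32.7 = 0.
That is s² + 18s + 130.8 = 0, so ω_n = 11.44 rad/s and ζ = 18/(2·11.44) = 0.7869.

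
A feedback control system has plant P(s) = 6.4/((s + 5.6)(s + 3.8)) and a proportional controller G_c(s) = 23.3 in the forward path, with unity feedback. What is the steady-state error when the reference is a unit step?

0.125

The loop is type 0. Static position error constant K_pos = G_c(0)·P(0) = 23.3·0.3008 = 7.008.
Steady-state error to a unit step: e_ss = 1/(1+K_pos) = 1/8.008 = 0.125.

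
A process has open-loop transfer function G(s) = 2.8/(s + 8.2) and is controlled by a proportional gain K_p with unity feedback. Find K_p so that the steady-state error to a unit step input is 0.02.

K_p = 144

The loop is type 0, so e_ss(step) = 1/(1 + K_pos) with K_pos = K_p·G(0).
G(0) = 0.3415. Require 1/(1 + K_p·0.3415) = 0.02, so 1 + 0.3415·K_p = 50.
K_p = (50 − 1)/0.3415 = 144.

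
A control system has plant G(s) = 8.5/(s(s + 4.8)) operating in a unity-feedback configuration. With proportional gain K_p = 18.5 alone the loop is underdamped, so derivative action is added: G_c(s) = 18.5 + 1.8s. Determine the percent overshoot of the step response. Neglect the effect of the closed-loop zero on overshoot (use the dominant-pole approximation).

1.48%

Forward path: (18.5 + 1.8s)·8.5/(s(s+4.8)). The closed-loop characteristic equation is s² + (4.8 + 8.5·1.8)s + 8.5·18.5 = 0.
That is s² + 20.1s + 157.2 = 0, so ω_n = 12.54 rad/s and ζ = 20.1/(2·12.54) = 0.8014.
%OS = 100·exp(−πζ/√(1−ζ²)) = 1.48%.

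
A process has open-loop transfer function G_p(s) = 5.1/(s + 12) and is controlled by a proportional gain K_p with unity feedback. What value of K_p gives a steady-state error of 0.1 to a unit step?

The loop is type 0, so e_ss(step) = 1/(1 + K_pos) with K_pos = K_p·G_p(0).
G_p(0) = 0.425. Require 1/(1 + K_p·0.425) = 0.1, so 1 + 0.425·K_p = 10.
K_p = (10 − 1)/0.425 = 21.2.

K_p = 21.2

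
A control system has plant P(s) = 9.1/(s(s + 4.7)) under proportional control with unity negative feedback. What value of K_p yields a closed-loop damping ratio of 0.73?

K_p = 1.14

Closed-loop characteristic equation: s² + 4.7s + K_p·9.1 = 0.
So ω_n = √(9.1K_p) and 2ζω_n = 4.7, giving ζ = 4.7/(2√(9.1K_p)).
Setting ζ = 0.73: √(9.1K_p) = 4.7/(2·0.73) = 3.219, so K_p = 10.36/9.1 = 1.14.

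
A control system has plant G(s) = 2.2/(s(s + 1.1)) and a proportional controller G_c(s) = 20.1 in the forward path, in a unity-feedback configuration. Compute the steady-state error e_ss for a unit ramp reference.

0.0249

The loop has one pole at the origin (type 1). Velocity error constant K_v = lim_{s→0} s·G_c(s)G(s) = 20.1·2.2/1.1 = 40.2.
Steady-state error to a unit ramp: e_ss = 1/K_v = 0.0249.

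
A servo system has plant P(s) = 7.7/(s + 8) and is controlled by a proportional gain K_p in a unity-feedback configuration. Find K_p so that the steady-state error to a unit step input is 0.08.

K_p = 11.9

Steady-state error for a unit step on this type-0 loop is 1/(1 + K_p·P(0)).
P(0) = 0.9625. Require 1/(1 + K_p·0.9625) = 0.08, so 1 + 0.9625·K_p = 12.5.
K_p = (12.5 − 1)/0.9625 = 11.9.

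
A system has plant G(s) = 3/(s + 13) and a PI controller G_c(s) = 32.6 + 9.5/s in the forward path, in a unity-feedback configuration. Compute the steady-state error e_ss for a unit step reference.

0

The open loop G_c(s)G(s) has a pole at the origin (type 1), so the static position error constant is infinite and e_ss = 1/(1+∞) = 0.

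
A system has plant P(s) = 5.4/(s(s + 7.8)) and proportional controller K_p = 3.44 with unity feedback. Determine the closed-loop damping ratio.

ζ = 0.905

With unity feedback the closed-loop characteristic equation is s² + 7.8s + 3.44·5.4 = s² + 7.8s + 18.58 = 0.
Matching s² + 2ζω_n s + ω_n²: ω_n = √18.58 = 4.31 rad/s and 2ζω_n = 7.8, so ζ = 7.8/(2·4.31) = 0.905.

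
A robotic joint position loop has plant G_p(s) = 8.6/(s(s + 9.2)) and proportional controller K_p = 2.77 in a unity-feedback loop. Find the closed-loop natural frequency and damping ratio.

ω_n = 4.88 rad/s, ζ = 0.942

1 + K_p·G_p(s) = 0 gives s² + 9.2s + 23.82 = 0.
So ω_n² = 23.82 ⇒ ω_n = 4.881 rad/s, and ζ = 9.2/(2ω_n) = 0.942.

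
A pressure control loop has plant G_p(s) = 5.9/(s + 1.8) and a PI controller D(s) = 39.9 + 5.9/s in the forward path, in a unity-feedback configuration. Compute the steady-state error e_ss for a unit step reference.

0

The open loop D(s)G_p(s) has a pole at the origin (type 1), so the static position error constant is infinite and e_ss = 1/(1+∞) = 0.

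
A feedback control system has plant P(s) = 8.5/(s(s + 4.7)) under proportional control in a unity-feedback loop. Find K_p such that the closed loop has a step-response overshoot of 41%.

K_p = 8.72

From %OS = 100·exp(−πζ/√(1−ζ²)) = 41%, ζ = −ln(0.41)/√(π²+ln²(0.41)) = 0.273.
Characteristic equation s² + 4.7s + 8.5K_p = 0 gives ζ = 4.7/(2√(8.5K_p)).
Setting ζ = 0.273: √(8.5K_p) = 4.7/(2·0.273) = 8.607, so K_p = 74.09/8.5 = 8.72.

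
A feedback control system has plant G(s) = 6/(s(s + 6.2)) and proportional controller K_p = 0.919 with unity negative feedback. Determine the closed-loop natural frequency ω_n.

ω_n = 2.35 rad/s

With unity feedback the closed-loop characteristic equation is s² + 6.2s + 0.919·6 = s² + 6.2s + 5.514 = 0.
So ω_n² = 5.514 ⇒ ω_n = 2.348 rad/s, and ζ = 6.2/(2ω_n) = 1.32.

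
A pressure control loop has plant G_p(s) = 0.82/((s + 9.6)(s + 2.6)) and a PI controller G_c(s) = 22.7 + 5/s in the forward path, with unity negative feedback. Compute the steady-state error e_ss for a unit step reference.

0

The open loop G_c(s)G_p(s) has a pole at the origin (type 1), so the static position error constant is infinite and e_ss = 1/(1+∞) = 0.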